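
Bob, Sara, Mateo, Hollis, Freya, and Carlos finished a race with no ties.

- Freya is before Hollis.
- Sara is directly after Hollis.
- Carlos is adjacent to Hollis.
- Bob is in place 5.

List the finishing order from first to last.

Freya, Carlos, Hollis, Sara, Bob, Mateo

From clue 1: Hollis is in {2,3,4,5,6}.
From clues 1–2: Sara is in {3,4,5,6}.
From clues 1–3: Sara is in {4,5,6}.
From clues 1–4: Freya → place 1, Carlos → place 2, Hollis → place 3, Sara → place 4, Bob → place 5, Mateo → place 6.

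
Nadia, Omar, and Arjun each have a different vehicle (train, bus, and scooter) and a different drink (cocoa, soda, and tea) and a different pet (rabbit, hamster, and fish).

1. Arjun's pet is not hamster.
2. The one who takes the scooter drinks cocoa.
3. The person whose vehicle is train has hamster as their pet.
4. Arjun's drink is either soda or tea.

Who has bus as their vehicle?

With clues 1–4, Nadia and Omar are impossible for the one with vehicle bus.
That leaves Arjun.

Arjun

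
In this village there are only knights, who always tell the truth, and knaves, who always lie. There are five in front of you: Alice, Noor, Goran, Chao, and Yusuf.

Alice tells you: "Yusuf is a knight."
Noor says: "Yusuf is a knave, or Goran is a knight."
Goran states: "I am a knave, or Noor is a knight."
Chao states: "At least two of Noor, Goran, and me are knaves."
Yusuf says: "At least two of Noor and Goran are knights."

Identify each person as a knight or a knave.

Alice: knight, Noor: knight, Goran: knight, Chao: knave, Yusuf: knight

Consider Alice. Suppose Alice is a knave.
Then no assignment of the remaining roles makes every statement match its speaker's type — contradiction.
So Alice is a knight.
Consider Noor. Suppose Noor is a knave.
Then whichever role Goran has, Goran's statement has the wrong truth value — contradiction.
So Noor is a knight.
With that fixed, Goran's statement is true, so Goran is a knight.
With that fixed, Chao's statement is false, so Chao is a knave.
With that fixed, Yusuf's statement is true, so Yusuf is a knight.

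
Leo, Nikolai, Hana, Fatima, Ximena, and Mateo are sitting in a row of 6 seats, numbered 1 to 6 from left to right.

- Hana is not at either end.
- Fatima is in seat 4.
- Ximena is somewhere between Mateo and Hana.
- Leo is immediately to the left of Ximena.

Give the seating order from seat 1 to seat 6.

Mateo, Leo, Ximena, Fatima, Hana, Nikolai

From clue 1: Hana is in {2,3,4,5}.
From clues 1–2: Fatima → seat 4.
From clues 1–3: Hana is in {2,3,5}.
From clues 1–4: Mateo → seat 1, Leo → seat 2, Ximena → seat 3, Hana → seat 5, Nikolai → seat 6.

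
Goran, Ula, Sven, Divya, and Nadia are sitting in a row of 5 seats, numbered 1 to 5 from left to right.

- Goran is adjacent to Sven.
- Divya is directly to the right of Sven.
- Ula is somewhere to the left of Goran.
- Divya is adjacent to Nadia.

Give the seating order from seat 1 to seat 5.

Ula, Goran, Sven, Divya, Nadia

From clues 1–2: Goran is in {1,2,3}.
From clues 1–3: Goran is in {2,3}.
From clues 1–4: Ula → seat 1, Goran → seat 2, Sven → seat 3, Divya → seat 4, Nadia → seat 5.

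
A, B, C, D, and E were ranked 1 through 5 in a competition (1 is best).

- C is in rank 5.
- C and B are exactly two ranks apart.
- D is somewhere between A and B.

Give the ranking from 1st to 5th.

A, D, B, E, C

From clue 1: C → rank 5.
From clues 1–2: B → rank 3.
From clues 1–3: A → rank 1, D → rank 2, E → rank 4.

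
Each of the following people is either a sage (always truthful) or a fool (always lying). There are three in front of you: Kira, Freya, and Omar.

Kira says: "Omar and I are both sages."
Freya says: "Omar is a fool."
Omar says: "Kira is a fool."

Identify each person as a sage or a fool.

Kira: fool, Freya: fool, Omar: sage

Consider Kira. Suppose Kira is a sage.
Then no assignment of the remaining roles makes every statement match its speaker's type — contradiction.
So Kira is a fool.
With that fixed, Omar's statement is true, so Omar is a sage.
With that fixed, Freya's statement is false, so Freya is a fool.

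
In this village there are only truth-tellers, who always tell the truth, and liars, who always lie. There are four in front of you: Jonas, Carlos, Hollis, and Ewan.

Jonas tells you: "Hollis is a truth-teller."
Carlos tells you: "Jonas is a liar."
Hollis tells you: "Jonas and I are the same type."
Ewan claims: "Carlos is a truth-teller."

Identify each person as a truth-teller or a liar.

Consider Jonas. Suppose Jonas is a liar.
Then whichever role Hollis has, Hollis's statement has the wrong truth value — contradiction.
So Jonas is a truth-teller.
With that fixed, Carlos's statement is false, so Carlos is a liar.
With that fixed, Ewan's statement is false, so Ewan is a liar.
Consider Hollis. Suppose Hollis is a liar.
Then Jonas's statement comes out false, contradicting Jonas being a truth-teller.
So Hollis is a truth-teller.

Jonas: truth-teller, Carlos: liar, Hollis: truth-teller, Ewan: liar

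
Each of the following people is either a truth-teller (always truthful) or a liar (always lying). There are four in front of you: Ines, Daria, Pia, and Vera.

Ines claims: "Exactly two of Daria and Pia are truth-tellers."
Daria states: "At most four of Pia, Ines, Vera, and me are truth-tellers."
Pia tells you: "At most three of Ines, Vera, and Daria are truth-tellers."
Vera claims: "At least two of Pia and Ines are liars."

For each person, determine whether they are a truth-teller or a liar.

Regardless of anyone's role, Daria's statement is true, so Daria is a truth-teller.
With that fixed, Pia's statement is true, so Pia is a truth-teller.
With that fixed, Vera's statement is false, so Vera is a liar.
With that fixed, Ines's statement is true, so Ines is a truth-teller.

Ines: truth-teller, Daria: truth-teller, Pia: truth-teller, Vera: liar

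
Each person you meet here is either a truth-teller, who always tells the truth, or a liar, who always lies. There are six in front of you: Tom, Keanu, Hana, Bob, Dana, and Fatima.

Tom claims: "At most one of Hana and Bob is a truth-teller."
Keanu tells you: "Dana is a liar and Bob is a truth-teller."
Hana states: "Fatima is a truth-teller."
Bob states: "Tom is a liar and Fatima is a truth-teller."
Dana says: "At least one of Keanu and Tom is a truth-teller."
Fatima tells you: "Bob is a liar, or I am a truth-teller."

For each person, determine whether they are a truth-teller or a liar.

Consider Tom. Suppose Tom is a liar.
Then no assignment of the remaining roles makes every statement match its speaker's type — contradiction.
So Tom is a truth-teller.
With that fixed, Bob's statement is false, so Bob is a liar.
With that fixed, Dana's statement is true, so Dana is a truth-teller.
With that fixed, Fatima's statement is true, so Fatima is a truth-teller.
With that fixed, Keanu's statement is false, so Keanu is a liar.
With that fixed, Hana's statement is true, so Hana is a truth-teller.

Tom: truth-teller, Keanu: liar, Hana: truth-teller, Bob: liar, Dana: truth-teller, Fatima: truth-teller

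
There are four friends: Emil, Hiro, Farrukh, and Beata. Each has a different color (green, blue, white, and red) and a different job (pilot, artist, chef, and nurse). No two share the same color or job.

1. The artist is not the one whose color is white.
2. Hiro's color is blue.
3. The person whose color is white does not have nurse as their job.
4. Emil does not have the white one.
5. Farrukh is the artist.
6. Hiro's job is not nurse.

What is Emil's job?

nurse

With clues 1–5, artist is impossible for Emil's job.
With clues 1–6, chef and pilot are impossible for Emil's job.
That leaves nurse.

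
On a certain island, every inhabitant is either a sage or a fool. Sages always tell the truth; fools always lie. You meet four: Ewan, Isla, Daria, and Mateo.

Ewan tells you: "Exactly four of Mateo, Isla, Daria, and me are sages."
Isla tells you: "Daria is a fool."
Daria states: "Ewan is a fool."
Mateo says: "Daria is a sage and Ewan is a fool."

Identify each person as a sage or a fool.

Consider Ewan. Suppose Ewan is a sage.
Then no assignment of the remaining roles makes every statement match its speaker's type — contradiction.
So Ewan is a fool.
With that fixed, Daria's statement is true, so Daria is a sage.
With that fixed, Mateo's statement is true, so Mateo is a sage.
With that fixed, Isla's statement is false, so Isla is a fool.

Ewan: fool, Isla: fool, Daria: sage, Mateo: sage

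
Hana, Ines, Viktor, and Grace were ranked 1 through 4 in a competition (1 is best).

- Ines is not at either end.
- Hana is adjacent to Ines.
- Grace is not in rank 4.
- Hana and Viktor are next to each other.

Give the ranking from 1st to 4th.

From clue 1: Ines is in {2,3}.
From clues 1–4: Grace → rank 1, Ines → rank 2, Hana → rank 3, Viktor → rank 4.

Grace, Ines, Hana, Viktor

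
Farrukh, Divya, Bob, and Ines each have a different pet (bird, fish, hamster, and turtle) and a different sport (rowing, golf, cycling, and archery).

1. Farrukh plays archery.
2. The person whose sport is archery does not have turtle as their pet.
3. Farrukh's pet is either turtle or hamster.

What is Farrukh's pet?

hamster

With clues 1–2, turtle is impossible for Farrukh's pet.
With clues 1–3, bird and fish are impossible for Farrukh's pet.
That leaves hamster.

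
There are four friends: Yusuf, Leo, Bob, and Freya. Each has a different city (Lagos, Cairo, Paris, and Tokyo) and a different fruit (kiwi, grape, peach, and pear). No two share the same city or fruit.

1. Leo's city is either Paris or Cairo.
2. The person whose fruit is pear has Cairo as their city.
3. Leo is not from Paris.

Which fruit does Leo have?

pear

With clues 1–3, grape, kiwi, and peach are impossible for Leo's fruit.
That leaves pear.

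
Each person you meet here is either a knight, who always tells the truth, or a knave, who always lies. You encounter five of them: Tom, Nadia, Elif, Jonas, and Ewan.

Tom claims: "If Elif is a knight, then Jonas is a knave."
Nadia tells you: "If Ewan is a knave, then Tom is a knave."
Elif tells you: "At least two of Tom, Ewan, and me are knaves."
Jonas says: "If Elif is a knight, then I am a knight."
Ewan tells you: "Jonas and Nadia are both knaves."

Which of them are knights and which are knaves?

Consider Tom. Suppose Tom is a knight.
Then no assignment of the remaining roles makes every statement match its speaker's type — contradiction.
So Tom is a knave.
With that fixed, Nadia's statement is true, so Nadia is a knight.
With that fixed, Ewan's statement is false, so Ewan is a knave.
With that fixed, Elif's statement is true, so Elif is a knight.
Consider Jonas. Suppose Jonas is a knave.
Then Tom's statement comes out true, contradicting Tom being a knave.
So Jonas is a knight.

Tom: knave, Nadia: knight, Elif: knight, Jonas: knight, Ewan: knave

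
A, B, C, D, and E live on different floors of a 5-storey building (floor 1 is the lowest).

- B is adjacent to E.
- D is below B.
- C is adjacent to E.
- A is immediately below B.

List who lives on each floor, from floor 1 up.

D, A, B, E, C

From clues 1–2: D is in {1,2,3}.
From clues 1–3: D is in {1,2}.
From clues 1–4: D → floor 1, A → floor 2, B → floor 3, E → floor 4, C → floor 5.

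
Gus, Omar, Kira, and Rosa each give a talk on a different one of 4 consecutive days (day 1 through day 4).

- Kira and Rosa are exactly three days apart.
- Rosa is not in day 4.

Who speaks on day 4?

With clue 1, Gus and Omar are ruled out for day 4.
With clues 1–2, Rosa is ruled out for day 4.
So day 4 is Kira.

Kira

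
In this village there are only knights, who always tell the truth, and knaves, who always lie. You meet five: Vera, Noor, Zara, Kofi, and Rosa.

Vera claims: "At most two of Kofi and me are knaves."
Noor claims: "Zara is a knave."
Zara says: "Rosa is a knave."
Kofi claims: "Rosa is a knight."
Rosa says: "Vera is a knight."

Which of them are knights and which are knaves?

Regardless of anyone's role, Vera's statement is true, so Vera is a knight.
With that fixed, Rosa's statement is true, so Rosa is a knight.
With that fixed, Zara's statement is false, so Zara is a knave.
With that fixed, Kofi's statement is true, so Kofi is a knight.
With that fixed, Noor's statement is true, so Noor is a knight.

Vera: knight, Noor: knight, Zara: knave, Kofi: knight, Rosa: knight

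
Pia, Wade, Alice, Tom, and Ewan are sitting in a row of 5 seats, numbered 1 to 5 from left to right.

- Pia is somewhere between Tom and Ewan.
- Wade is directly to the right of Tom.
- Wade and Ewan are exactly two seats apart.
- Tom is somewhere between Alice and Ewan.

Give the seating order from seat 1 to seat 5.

Alice, Tom, Wade, Pia, Ewan

From clue 1: Pia is in {2,3,4}.
From clues 1–3: Pia is in {3,4}.
From clues 1–4: Alice → seat 1, Tom → seat 2, Wade → seat 3, Pia → seat 4, Ewan → seat 5.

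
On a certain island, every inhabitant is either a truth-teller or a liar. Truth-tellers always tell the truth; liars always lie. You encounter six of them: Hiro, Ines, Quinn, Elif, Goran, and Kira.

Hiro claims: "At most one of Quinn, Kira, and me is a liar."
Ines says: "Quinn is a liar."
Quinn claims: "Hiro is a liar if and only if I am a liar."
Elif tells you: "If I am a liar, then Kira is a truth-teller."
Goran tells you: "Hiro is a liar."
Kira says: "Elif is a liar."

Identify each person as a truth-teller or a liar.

Hiro: truth-teller, Ines: liar, Quinn: truth-teller, Elif: truth-teller, Goran: liar, Kira: liar

Consider Hiro. Suppose Hiro is a liar.
Then whichever role Quinn has, Quinn's statement has the wrong truth value — contradiction.
So Hiro is a truth-teller.
With that fixed, Goran's statement is false, so Goran is a liar.
Consider Ines. Suppose Ines is a truth-teller.
Then no assignment of the remaining roles makes every statement match its speaker's type — contradiction.
So Ines is a liar.
Consider Quinn. Suppose Quinn is a liar.
Then Ines's statement comes out true, contradicting Ines being a liar.
So Quinn is a truth-teller.
Consider Elif. Suppose Elif is a liar.
Then no assignment of the remaining roles makes every statement match its speaker's type — contradiction.
So Elif is a truth-teller.
With that fixed, Kira's statement is false, so Kira is a liar.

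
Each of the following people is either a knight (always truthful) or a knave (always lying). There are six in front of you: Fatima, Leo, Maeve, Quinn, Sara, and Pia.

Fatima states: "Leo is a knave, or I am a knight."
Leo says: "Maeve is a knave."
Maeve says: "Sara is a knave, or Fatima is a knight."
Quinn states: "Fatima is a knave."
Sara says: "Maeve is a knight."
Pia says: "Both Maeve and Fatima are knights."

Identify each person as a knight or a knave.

Fatima: knight, Leo: knave, Maeve: knight, Quinn: knave, Sara: knight, Pia: knight

Consider Fatima. Suppose Fatima is a knave.
Then no assignment of the remaining roles makes every statement match its speaker's type — contradiction.
So Fatima is a knight.
With that fixed, Maeve's statement is true, so Maeve is a knight.
With that fixed, Quinn's statement is false, so Quinn is a knave.
With that fixed, Sara's statement is true, so Sara is a knight.
With that fixed, Pia's statement is true, so Pia is a knight.
With that fixed, Leo's statement is false, so Leo is a knave.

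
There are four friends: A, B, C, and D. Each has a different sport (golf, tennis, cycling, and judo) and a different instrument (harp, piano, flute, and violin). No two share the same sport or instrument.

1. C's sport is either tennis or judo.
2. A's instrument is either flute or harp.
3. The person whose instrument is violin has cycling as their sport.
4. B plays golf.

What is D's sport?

cycling

With clues 1–4, golf, judo, and tennis are impossible for D's sport.
That leaves cycling.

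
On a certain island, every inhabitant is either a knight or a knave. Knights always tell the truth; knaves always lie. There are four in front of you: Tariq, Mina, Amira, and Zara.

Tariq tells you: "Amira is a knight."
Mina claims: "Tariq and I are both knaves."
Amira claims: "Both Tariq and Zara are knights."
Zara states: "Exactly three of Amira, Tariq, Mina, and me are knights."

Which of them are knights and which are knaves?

Tariq: knight, Mina: knave, Amira: knight, Zara: knight

Consider Tariq. Suppose Tariq is a knave.
Then whichever role Mina has, Mina's statement has the wrong truth value — contradiction.
So Tariq is a knight.
With that fixed, Mina's statement is false, so Mina is a knave.
Consider Amira. Suppose Amira is a knave.
Then Tariq's statement comes out false, contradicting Tariq being a knight.
So Amira is a knight.
Consider Zara. Suppose Zara is a knave.
Then Amira's statement comes out false, contradicting Amira being a knight.
So Zara is a knight.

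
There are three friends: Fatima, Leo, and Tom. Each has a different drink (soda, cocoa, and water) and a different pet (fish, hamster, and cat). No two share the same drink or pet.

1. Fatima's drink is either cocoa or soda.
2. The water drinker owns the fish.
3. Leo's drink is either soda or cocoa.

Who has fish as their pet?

Tom

With clues 1–2, Fatima is impossible for the one with pet fish.
With clues 1–3, Leo is impossible for the one with pet fish.
That leaves Tom.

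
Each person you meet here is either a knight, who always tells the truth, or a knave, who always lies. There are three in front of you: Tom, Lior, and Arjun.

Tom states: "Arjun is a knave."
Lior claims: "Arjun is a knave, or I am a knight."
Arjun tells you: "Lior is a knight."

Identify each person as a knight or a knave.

Consider Tom. Suppose Tom is a knight.
Then no assignment of the remaining roles makes every statement match its speaker's type — contradiction.
So Tom is a knave.
Consider Lior. Suppose Lior is a knave.
Then no assignment of the remaining roles makes every statement match its speaker's type — contradiction.
So Lior is a knight.
With that fixed, Arjun's statement is true, so Arjun is a knight.

Tom: knave, Lior: knight, Arjun: knight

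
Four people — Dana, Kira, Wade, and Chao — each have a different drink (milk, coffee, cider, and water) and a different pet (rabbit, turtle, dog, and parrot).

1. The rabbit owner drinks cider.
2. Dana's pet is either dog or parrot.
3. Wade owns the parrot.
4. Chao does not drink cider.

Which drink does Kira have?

cider

With clues 1–4, coffee, milk, and water are impossible for Kira's drink.
That leaves cider.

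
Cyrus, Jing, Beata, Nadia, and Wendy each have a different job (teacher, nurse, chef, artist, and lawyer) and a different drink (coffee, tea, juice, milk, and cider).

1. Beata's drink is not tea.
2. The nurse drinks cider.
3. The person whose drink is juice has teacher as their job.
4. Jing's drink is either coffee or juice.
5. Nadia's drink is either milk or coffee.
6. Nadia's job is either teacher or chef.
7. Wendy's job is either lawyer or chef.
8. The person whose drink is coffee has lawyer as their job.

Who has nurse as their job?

Beata

With clues 1–4, Jing is impossible for the one with job nurse.
With clues 1–5, Nadia is impossible for the one with job nurse.
With clues 1–7, Wendy is impossible for the one with job nurse.
With clues 1–8, Cyrus is impossible for the one with job nurse.
That leaves Beata.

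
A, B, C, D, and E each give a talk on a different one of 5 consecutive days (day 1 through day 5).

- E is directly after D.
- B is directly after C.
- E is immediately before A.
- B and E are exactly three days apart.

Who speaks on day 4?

With clues 1–2, A is ruled out for day 4.
With clues 1–3, B and D are ruled out for day 4.
With clues 1–4, E is ruled out for day 4.
So day 4 is C.

C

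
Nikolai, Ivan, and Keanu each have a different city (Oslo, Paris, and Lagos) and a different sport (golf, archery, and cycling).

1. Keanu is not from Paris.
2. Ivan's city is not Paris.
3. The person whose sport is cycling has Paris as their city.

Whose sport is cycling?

With clues 1–3, Ivan and Keanu are impossible for the one with sport cycling.
That leaves Nikolai.

Nikolai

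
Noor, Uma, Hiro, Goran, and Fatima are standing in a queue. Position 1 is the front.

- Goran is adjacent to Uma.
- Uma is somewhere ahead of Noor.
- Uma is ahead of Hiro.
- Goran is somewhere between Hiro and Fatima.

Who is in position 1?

Fatima

With clues 1–2, Noor is ruled out for position 1.
With clues 1–3, Hiro is ruled out for position 1.
With clues 1–4, Goran and Uma are ruled out for position 1.
So position 1 is Fatima.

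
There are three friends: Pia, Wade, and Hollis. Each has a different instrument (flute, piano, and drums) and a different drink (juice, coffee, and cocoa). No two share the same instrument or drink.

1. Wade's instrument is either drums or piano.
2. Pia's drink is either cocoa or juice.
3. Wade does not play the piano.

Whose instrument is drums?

Wade

With clues 1–3, Hollis and Pia are impossible for the one with instrument drums.
That leaves Wade.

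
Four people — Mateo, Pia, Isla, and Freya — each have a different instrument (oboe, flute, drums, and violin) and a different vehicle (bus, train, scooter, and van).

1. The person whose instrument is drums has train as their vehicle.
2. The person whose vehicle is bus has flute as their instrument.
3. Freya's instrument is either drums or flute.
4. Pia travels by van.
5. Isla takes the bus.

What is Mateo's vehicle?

scooter

With clues 1–4, van is impossible for Mateo's vehicle.
With clues 1–5, bus and train are impossible for Mateo's vehicle.
That leaves scooter.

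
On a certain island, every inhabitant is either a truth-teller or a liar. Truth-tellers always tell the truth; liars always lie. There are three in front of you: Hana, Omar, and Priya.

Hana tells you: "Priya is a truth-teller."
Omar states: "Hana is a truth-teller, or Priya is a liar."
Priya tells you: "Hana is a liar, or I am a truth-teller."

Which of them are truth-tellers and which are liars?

Hana: truth-teller, Omar: truth-teller, Priya: truth-teller

Consider Hana. Suppose Hana is a liar.
Then no assignment of the remaining roles makes every statement match its speaker's type — contradiction.
So Hana is a truth-teller.
With that fixed, Omar's statement is true, so Omar is a truth-teller.
Consider Priya. Suppose Priya is a liar.
Then Hana's statement comes out false, contradicting Hana being a truth-teller.
So Priya is a truth-teller.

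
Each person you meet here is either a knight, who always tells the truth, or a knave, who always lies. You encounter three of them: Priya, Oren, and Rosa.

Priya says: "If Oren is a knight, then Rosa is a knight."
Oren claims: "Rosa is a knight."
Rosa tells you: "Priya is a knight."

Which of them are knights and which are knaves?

Consider Priya. Suppose Priya is a knave.
Then no assignment of the remaining roles makes every statement match its speaker's type — contradiction.
So Priya is a knight.
With that fixed, Rosa's statement is true, so Rosa is a knight.
With that fixed, Oren's statement is true, so Oren is a knight.

Priya: knight, Oren: knight, Rosa: knight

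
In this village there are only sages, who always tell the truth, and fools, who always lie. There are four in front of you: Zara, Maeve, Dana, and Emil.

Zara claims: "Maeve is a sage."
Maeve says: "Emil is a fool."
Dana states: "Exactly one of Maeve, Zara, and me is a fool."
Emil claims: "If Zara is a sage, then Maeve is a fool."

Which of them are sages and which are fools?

Consider Zara. Suppose Zara is a sage.
Then no assignment of the remaining roles makes every statement match its speaker's type — contradiction.
So Zara is a fool.
With that fixed, Emil's statement is true, so Emil is a sage.
With that fixed, Maeve's statement is false, so Maeve is a fool.
With that fixed, Dana's statement is false, so Dana is a fool.

Zara: fool, Maeve: fool, Dana: fool, Emil: sage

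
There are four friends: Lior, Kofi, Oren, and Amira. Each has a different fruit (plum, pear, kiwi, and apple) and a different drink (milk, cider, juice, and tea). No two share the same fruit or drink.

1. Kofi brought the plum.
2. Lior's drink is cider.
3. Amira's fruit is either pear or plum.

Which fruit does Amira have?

Clue 1 rules out plum for Amira's fruit.
With clues 1–3, apple and kiwi are impossible for Amira's fruit.
That leaves pear.

pear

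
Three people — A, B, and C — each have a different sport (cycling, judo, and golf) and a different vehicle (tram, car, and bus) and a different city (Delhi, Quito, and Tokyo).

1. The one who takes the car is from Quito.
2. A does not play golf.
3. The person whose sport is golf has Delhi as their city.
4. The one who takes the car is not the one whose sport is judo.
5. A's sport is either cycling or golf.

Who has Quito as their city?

A

With clues 1–5, B and C are impossible for the one with city Quito.
That leaves A.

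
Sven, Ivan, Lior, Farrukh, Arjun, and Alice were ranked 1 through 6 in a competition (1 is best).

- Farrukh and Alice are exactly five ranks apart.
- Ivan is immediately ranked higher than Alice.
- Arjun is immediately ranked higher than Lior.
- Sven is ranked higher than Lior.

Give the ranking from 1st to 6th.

Farrukh, Sven, Arjun, Lior, Ivan, Alice

From clue 1: Farrukh is in {1,6}.
From clues 1–2: Farrukh → rank 1, Ivan → rank 5, Alice → rank 6.
From clues 1–3: Sven is in {2,4}.
From clues 1–4: Sven → rank 2, Arjun → rank 3, Lior → rank 4.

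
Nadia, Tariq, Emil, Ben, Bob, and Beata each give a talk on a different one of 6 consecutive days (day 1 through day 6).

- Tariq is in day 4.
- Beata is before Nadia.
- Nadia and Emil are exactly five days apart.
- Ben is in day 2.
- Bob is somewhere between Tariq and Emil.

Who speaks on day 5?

With clue 1, Tariq is ruled out for day 5.
With clues 1–3, Emil and Nadia are ruled out for day 5.
With clues 1–4, Ben is ruled out for day 5.
With clues 1–5, Bob is ruled out for day 5.
So day 5 is Beata.

Beata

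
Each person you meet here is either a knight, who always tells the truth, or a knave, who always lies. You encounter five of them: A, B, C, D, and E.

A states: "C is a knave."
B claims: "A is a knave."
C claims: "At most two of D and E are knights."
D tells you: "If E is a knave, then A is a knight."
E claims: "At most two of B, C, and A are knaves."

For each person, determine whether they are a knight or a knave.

Regardless of anyone's role, C's statement is true, so C is a knight.
With that fixed, E's statement is true, so E is a knight.
With that fixed, A's statement is false, so A is a knave.
With that fixed, B's statement is true, so B is a knight.
With that fixed, D's statement is true, so D is a knight.

A: knave, B: knight, C: knight, D: knight, E: knight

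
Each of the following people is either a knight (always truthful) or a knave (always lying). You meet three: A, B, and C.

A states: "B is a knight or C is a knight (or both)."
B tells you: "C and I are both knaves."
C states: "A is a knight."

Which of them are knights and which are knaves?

Consider A. Suppose A is a knave.
Then no assignment of the remaining roles makes every statement match its speaker's type — contradiction.
So A is a knight.
With that fixed, C's statement is true, so C is a knight.
With that fixed, B's statement is false, so B is a knave.

A: knight, B: knave, C: knight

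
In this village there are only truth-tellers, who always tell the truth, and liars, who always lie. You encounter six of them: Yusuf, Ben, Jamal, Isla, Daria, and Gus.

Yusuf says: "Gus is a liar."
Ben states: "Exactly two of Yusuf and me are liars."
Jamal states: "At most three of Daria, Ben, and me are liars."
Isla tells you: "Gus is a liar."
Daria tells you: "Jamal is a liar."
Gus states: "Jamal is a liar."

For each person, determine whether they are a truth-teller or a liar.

Regardless of anyone's role, Jamal's statement is true, so Jamal is a truth-teller.
With that fixed, Daria's statement is false, so Daria is a liar.
With that fixed, Gus's statement is false, so Gus is a liar.
With that fixed, Yusuf's statement is true, so Yusuf is a truth-teller.
With that fixed, Ben's statement is false, so Ben is a liar.
With that fixed, Isla's statement is true, so Isla is a truth-teller.

Yusuf: truth-teller, Ben: liar, Jamal: truth-teller, Isla: truth-teller, Daria: liar, Gus: liar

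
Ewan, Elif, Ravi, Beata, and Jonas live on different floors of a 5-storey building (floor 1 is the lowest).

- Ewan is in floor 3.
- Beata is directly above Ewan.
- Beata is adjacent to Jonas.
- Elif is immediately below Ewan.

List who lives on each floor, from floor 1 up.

From clue 1: Ewan → floor 3.
From clues 1–2: Beata → floor 4.
From clues 1–3: Jonas → floor 5.
From clues 1–4: Ravi → floor 1, Elif → floor 2.

Ravi, Elif, Ewan, Beata, Jonas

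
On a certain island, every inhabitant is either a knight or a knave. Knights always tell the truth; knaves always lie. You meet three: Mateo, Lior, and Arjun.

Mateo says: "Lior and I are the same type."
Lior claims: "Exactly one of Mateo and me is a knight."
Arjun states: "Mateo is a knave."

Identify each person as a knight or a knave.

Mateo: knave, Lior: knight, Arjun: knight

Consider Mateo. Suppose Mateo is a knight.
Then whichever role Lior has, Lior's statement has the wrong truth value — contradiction.
So Mateo is a knave.
With that fixed, Arjun's statement is true, so Arjun is a knight.
Consider Lior. Suppose Lior is a knave.
Then Mateo's statement comes out true, contradicting Mateo being a knave.
So Lior is a knight.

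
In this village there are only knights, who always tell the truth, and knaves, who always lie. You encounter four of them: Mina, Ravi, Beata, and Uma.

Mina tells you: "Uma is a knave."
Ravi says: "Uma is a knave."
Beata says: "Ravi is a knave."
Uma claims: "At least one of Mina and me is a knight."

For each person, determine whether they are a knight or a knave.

Mina: knave, Ravi: knave, Beata: knight, Uma: knight

Consider Mina. Suppose Mina is a knight.
Then no assignment of the remaining roles makes every statement match its speaker's type — contradiction.
So Mina is a knave.
Consider Ravi. Suppose Ravi is a knight.
Then no assignment of the remaining roles makes every statement match its speaker's type — contradiction.
So Ravi is a knave.
With that fixed, Beata's statement is true, so Beata is a knight.
Consider Uma. Suppose Uma is a knave.
Then Mina's statement comes out true, contradicting Mina being a knave.
So Uma is a knight.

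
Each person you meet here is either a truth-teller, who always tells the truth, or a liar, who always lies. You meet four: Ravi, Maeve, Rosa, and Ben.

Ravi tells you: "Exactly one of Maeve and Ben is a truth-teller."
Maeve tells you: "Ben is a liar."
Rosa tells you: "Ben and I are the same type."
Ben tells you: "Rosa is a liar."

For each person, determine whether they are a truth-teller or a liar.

Ravi: truth-teller, Maeve: liar, Rosa: liar, Ben: truth-teller

Consider Ravi. Suppose Ravi is a liar.
Then no assignment of the remaining roles makes every statement match its speaker's type — contradiction.
So Ravi is a truth-teller.
Consider Maeve. Suppose Maeve is a truth-teller.
Then no assignment of the remaining roles makes every statement match its speaker's type — contradiction.
So Maeve is a liar.
Consider Rosa. Suppose Rosa is a truth-teller.
Then no assignment of the remaining roles makes every statement match its speaker's type — contradiction.
So Rosa is a liar.
With that fixed, Ben's statement is true, so Ben is a truth-teller.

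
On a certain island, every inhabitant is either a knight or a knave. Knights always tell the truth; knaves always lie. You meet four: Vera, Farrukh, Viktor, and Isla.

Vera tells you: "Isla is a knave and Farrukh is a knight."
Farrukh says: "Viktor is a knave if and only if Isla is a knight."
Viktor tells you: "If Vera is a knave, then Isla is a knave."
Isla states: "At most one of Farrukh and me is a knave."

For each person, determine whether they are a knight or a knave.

Vera: knave, Farrukh: knight, Viktor: knave, Isla: knight

Consider Vera. Suppose Vera is a knight.
Then no assignment of the remaining roles makes every statement match its speaker's type — contradiction.
So Vera is a knave.
Consider Farrukh. Suppose Farrukh is a knave.
Then no assignment of the remaining roles makes every statement match its speaker's type — contradiction.
So Farrukh is a knight.
With that fixed, Isla's statement is true, so Isla is a knight.
With that fixed, Viktor's statement is false, so Viktor is a knave.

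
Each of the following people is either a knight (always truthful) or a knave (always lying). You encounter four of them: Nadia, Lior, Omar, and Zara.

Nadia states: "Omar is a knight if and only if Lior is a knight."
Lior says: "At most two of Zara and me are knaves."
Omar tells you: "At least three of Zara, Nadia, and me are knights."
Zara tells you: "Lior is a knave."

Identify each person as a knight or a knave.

Regardless of anyone's role, Lior's statement is true, so Lior is a knight.
With that fixed, Zara's statement is false, so Zara is a knave.
With that fixed, Omar's statement is false, so Omar is a knave.
With that fixed, Nadia's statement is false, so Nadia is a knave.

Nadia: knave, Lior: knight, Omar: knave, Zara: knave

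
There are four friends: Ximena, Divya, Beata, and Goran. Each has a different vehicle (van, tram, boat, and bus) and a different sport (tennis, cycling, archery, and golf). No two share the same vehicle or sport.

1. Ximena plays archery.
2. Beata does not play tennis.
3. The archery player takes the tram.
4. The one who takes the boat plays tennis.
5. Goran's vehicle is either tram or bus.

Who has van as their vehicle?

With clues 1–3, Ximena is impossible for the one with vehicle van.
With clues 1–5, Divya and Goran are impossible for the one with vehicle van.
That leaves Beata.

Beata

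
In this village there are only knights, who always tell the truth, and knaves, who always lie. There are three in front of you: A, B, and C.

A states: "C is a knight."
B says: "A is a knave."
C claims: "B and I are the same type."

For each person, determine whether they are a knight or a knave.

Consider A. Suppose A is a knight.
Then no assignment of the remaining roles makes every statement match its speaker's type — contradiction.
So A is a knave.
With that fixed, B's statement is true, so B is a knight.
Consider C. Suppose C is a knight.
Then A's statement comes out true, contradicting A being a knave.
So C is a knave.

A: knave, B: knight, C: knave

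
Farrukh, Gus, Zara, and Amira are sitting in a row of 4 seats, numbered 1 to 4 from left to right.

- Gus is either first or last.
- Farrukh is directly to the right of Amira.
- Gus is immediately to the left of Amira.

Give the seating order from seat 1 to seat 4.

From clue 1: Gus is in {1,4}.
From clues 1–3: Gus → seat 1, Amira → seat 2, Farrukh → seat 3, Zara → seat 4.

Gus, Amira, Farrukh, Zara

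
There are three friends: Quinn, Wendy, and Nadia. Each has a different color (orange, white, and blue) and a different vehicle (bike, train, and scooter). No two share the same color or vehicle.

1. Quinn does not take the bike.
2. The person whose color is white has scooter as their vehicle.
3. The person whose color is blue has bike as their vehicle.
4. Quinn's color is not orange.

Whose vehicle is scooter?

With clues 1–4, Nadia and Wendy are impossible for the one with vehicle scooter.
That leaves Quinn.

Quinn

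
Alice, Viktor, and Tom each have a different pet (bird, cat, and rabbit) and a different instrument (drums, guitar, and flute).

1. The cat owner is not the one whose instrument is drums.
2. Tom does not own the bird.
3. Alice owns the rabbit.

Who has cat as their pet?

With clues 1–3, Alice and Viktor are impossible for the one with pet cat.
That leaves Tom.

Tom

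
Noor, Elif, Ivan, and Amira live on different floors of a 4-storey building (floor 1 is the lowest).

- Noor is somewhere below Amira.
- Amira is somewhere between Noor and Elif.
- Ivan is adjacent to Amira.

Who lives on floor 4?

With clue 1, Noor is ruled out for floor 4.
With clues 1–2, Amira is ruled out for floor 4.
With clues 1–3, Ivan is ruled out for floor 4.
So floor 4 is Elif.

Elif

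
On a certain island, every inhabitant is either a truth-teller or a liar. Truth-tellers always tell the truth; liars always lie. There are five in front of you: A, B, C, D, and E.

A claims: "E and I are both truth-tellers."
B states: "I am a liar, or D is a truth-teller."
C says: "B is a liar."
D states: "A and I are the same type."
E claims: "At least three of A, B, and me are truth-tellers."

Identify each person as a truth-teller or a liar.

Consider A. Suppose A is a liar.
Then whichever role D has, D's statement has the wrong truth value — contradiction.
So A is a truth-teller.
Consider B. Suppose B is a liar.
Then B's own statement would have to be false, but it can't be — contradiction.
So B is a truth-teller.
With that fixed, C's statement is false, so C is a liar.
Consider D. Suppose D is a liar.
Then B's statement comes out false, contradicting B being a truth-teller.
So D is a truth-teller.
Consider E. Suppose E is a liar.
Then A's statement comes out false, contradicting A being a truth-teller.
So E is a truth-teller.

A: truth-teller, B: truth-teller, C: liar, D: truth-teller, E: truth-teller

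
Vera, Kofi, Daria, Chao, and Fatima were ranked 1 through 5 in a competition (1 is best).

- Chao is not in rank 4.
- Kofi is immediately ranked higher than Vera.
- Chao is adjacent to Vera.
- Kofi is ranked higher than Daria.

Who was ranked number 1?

Kofi

With clues 1–2, Vera is ruled out for rank 1.
With clues 1–3, Chao is ruled out for rank 1.
With clues 1–4, Daria and Fatima are ruled out for rank 1.
So rank 1 is Kofi.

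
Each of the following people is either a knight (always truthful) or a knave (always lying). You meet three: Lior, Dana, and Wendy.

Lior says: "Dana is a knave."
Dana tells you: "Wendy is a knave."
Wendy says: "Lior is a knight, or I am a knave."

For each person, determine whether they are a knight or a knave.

Consider Lior. Suppose Lior is a knave.
Then whichever role Wendy has, Wendy's statement has the wrong truth value — contradiction.
So Lior is a knight.
With that fixed, Wendy's statement is true, so Wendy is a knight.
With that fixed, Dana's statement is false, so Dana is a knave.

Lior: knight, Dana: knave, Wendy: knight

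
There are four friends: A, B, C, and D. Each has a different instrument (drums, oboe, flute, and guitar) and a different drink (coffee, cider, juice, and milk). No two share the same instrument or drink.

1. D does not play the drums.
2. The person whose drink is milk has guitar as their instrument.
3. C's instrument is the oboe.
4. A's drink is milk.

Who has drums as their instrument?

B

Clue 1 rules out D for the one with instrument drums.
With clues 1–3, C is impossible for the one with instrument drums.
With clues 1–4, A is impossible for the one with instrument drums.
That leaves B.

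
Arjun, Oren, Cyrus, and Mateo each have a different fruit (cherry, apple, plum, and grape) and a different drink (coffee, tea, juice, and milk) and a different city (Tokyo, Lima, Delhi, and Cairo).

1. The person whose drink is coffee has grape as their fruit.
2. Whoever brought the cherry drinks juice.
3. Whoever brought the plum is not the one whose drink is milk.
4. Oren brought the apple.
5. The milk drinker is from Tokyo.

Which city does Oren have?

Tokyo

With clues 1–5, Cairo, Delhi, and Lima are impossible for Oren's city.
That leaves Tokyo.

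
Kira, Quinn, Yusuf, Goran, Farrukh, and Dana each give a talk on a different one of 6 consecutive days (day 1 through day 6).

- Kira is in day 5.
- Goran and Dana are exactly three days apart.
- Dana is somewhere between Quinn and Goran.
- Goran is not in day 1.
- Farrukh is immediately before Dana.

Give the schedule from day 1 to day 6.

Quinn, Farrukh, Dana, Yusuf, Kira, Goran

From clue 1: Kira → day 5.
From clues 1–2: Goran is in {1,3,4,6}.
From clues 1–3: Goran is in {1,6}.
From clues 1–4: Dana → day 3, Goran → day 6.
From clues 1–5: Quinn → day 1, Farrukh → day 2, Yusuf → day 4.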